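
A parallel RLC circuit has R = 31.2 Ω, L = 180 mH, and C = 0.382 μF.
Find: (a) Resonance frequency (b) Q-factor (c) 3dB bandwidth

Step 1 — Resonance: ω₀ = 1/√(LC) = 1/√(0.18·3.82e-07) = 3814 rad/s.
Step 2 — f₀ = ω₀/(2π) = 606.9 Hz.
Step 3 — Parallel Q: Q = R/(ω₀L) = 31.2/(3814·0.18) = 0.04545.
Step 4 — Bandwidth: Δω = ω₀/Q = 8.39e+04 rad/s; BW = Δω/(2π) = 1.335e+04 Hz.

(a) f₀ = 606.9 Hz  (b) Q = 0.04545  (c) BW = 1.335e+04 Hz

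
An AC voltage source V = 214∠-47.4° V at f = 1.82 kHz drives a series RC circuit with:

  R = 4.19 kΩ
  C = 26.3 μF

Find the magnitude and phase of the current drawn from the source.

Step 1 — Angular frequency: ω = 2π·f = 2π·1820 = 1.144e+04 rad/s.
Step 2 — Component impedances:
  R: Z = R = 4190 Ω
  C: Z = 1/(jωC) = -j/(ω·C) = 0 - j3.325 Ω
Step 3 — Series combination: Z_total = R + C = 4190 - j3.325 Ω = 4190∠-0.0° Ω.
Step 4 — Source phasor: V = 214∠-47.4° V = 144.9 - j157.5 V.
Step 5 — Ohm's law: I = V / Z_total = (144.9 - j157.5) / (4190 - j3.325) = 0.0346 - j0.03757 A.
Step 6 — Convert to polar: |I| = 0.05107 A, ∠I = -47.4°.

I = 0.05107∠-47.4° A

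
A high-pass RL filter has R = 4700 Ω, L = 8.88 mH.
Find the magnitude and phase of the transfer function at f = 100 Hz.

Step 1 — Angular frequency: ω = 2π·100 = 628.3 rad/s.
Step 2 — Transfer function: H(jω) = jωL/(R + jωL).
Step 3 — Numerator jωL = j·5.579; denominator R + jωL = 4700 + j5.579.
Step 4 — H = 1.409e-06 + j0.001187.
Step 5 — Magnitude: |H| = 0.001187 (-58.5 dB); phase: φ = 89.9°.

|H| = 0.001187 (-58.5 dB), φ = 89.9°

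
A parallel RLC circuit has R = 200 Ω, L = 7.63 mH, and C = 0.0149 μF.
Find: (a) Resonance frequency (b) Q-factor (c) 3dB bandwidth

Step 1 — Resonance: ω₀ = 1/√(LC) = 1/√(0.00763·1.49e-08) = 9.379e+04 rad/s.
Step 2 — f₀ = ω₀/(2π) = 1.493e+04 Hz.
Step 3 — Parallel Q: Q = R/(ω₀L) = 200/(9.379e+04·0.00763) = 0.2795.
Step 4 — Bandwidth: Δω = ω₀/Q = 3.356e+05 rad/s; BW = Δω/(2π) = 5.341e+04 Hz.

(a) f₀ = 1.493e+04 Hz  (b) Q = 0.2795  (c) BW = 5.341e+04 Hz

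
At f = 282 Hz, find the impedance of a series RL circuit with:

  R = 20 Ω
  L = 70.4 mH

Step 1 — Angular frequency: ω = 2π·f = 2π·282 = 1772 rad/s.
Step 2 — Component impedances:
  R: Z = R = 20 Ω
  L: Z = jωL = j·1772·0.0704 = 0 + j124.7 Ω
Step 3 — Series combination: Z_total = R + L = 20 + j124.7 Ω = 126.3∠80.9° Ω.

Z = 20 + j124.7 Ω = 126.3∠80.9° Ω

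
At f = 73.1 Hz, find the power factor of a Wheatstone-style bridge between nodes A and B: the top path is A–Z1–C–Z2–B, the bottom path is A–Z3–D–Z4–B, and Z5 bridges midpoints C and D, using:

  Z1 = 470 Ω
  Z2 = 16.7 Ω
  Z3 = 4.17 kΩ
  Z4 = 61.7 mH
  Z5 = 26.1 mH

Step 1 — Angular frequency: ω = 2π·f = 2π·73.1 = 459.3 rad/s.
Step 2 — Component impedances:
  Z1: Z = R = 470 Ω
  Z2: Z = R = 16.7 Ω
  Z3: Z = R = 4170 Ω
  Z4: Z = jωL = j·459.3·0.0617 = 0 + j28.34 Ω
  Z5: Z = jωL = j·459.3·0.0261 = 0 + j11.99 Ω
Step 3 — Bridge requires nodal analysis (the Z5 bridge couples midpoints C and D, so the two paths cannot be reduced to a simple series/parallel combination). Setting node B to ground and injecting 1 A at node A, the 3-node admittance system at A, C, D solves to V_A = Z_AB = 435.8 + j5.638 Ω = 435.8∠0.7° Ω.
Step 4 — Power factor: PF = cos(φ) = Re(Z)/|Z| = 435.8/435.83 = 0.9999.
Step 5 — Type: Im(Z) = 5.638 ⇒ lagging (phase φ = 0.7°).

PF = 0.9999 (lagging, φ = 0.7°)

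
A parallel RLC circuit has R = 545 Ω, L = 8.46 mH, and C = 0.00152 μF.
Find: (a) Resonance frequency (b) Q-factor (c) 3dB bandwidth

Step 1 — Resonance: ω₀ = 1/√(LC) = 1/√(0.00846·1.52e-09) = 2.789e+05 rad/s.
Step 2 — f₀ = ω₀/(2π) = 4.438e+04 Hz.
Step 3 — Parallel Q: Q = R/(ω₀L) = 545/(2.789e+05·0.00846) = 0.231.
Step 4 — Bandwidth: Δω = ω₀/Q = 1.207e+06 rad/s; BW = Δω/(2π) = 1.921e+05 Hz.

(a) f₀ = 4.438e+04 Hz  (b) Q = 0.231  (c) BW = 1.921e+05 Hz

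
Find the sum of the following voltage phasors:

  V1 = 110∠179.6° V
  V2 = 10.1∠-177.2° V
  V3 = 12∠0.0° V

Step 1 — Convert each phasor to rectangular form:
  V1 = 110·(cos(179.6°) + j·sin(179.6°)) = -110 + j0.7679 V
  V2 = 10.1·(cos(-177.2°) + j·sin(-177.2°)) = -10.09 - j0.4934 V
  V3 = 12·(cos(0.0°) + j·sin(0.0°)) = 12 V
Step 2 — Sum components: V_total = -108.1 + j0.2746 V.
Step 3 — Convert to polar: |V_total| = 108.1 V, ∠V_total = 179.9°.

V_total = 108.1∠179.9° V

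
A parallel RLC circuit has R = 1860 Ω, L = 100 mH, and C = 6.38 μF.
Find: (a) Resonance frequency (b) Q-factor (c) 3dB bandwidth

Step 1 — Resonance: ω₀ = 1/√(LC) = 1/√(0.1·6.38e-06) = 1252 rad/s.
Step 2 — f₀ = ω₀/(2π) = 199.3 Hz.
Step 3 — Parallel Q: Q = R/(ω₀L) = 1860/(1252·0.1) = 14.86.
Step 4 — Bandwidth: Δω = ω₀/Q = 84.27 rad/s; BW = Δω/(2π) = 13.41 Hz.

(a) f₀ = 199.3 Hz  (b) Q = 14.86  (c) BW = 13.41 Hz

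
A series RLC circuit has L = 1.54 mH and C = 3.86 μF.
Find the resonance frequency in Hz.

Step 1 — Resonance condition Im(Z)=0 gives ω₀ = 1/√(LC).
Step 2 — ω₀ = 1/√(0.00154·3.86e-06) = 1.297e+04 rad/s.
Step 3 — f₀ = ω₀/(2π) = 2064 Hz.

f₀ = 2064 Hz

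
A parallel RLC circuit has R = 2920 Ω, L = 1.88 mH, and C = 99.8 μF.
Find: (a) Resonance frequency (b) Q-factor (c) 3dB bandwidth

Step 1 — Resonance: ω₀ = 1/√(LC) = 1/√(0.00188·9.98e-05) = 2309 rad/s.
Step 2 — f₀ = ω₀/(2π) = 367.4 Hz.
Step 3 — Parallel Q: Q = R/(ω₀L) = 2920/(2309·0.00188) = 672.8.
Step 4 — Bandwidth: Δω = ω₀/Q = 3.432 rad/s; BW = Δω/(2π) = 0.5461 Hz.

(a) f₀ = 367.4 Hz  (b) Q = 672.8  (c) BW = 0.5461 Hz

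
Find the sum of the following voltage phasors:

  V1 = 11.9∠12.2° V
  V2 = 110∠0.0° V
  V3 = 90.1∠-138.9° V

Step 1 — Convert each phasor to rectangular form:
  V1 = 11.9·(cos(12.2°) + j·sin(12.2°)) = 11.63 + j2.515 V
  V2 = 110·(cos(0.0°) + j·sin(0.0°)) = 110 V
  V3 = 90.1·(cos(-138.9°) + j·sin(-138.9°)) = -67.9 - j59.23 V
Step 2 — Sum components: V_total = 53.74 - j56.71 V.
Step 3 — Convert to polar: |V_total| = 78.13 V, ∠V_total = -46.5°.

V_total = 78.13∠-46.5° V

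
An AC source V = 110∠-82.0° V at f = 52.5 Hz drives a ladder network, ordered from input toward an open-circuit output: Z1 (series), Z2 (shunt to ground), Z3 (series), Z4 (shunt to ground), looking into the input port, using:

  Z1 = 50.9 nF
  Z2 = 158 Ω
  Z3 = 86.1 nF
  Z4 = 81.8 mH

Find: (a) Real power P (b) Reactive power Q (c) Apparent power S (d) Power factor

Step 1 — Angular frequency: ω = 2π·f = 2π·52.5 = 329.9 rad/s.
Step 2 — Component impedances:
  Z1: Z = 1/(jωC) = -j/(ω·C) = 0 - j5.956e+04 Ω
  Z2: Z = R = 158 Ω
  Z3: Z = 1/(jωC) = -j/(ω·C) = 0 - j3.521e+04 Ω
  Z4: Z = jωL = j·329.9·0.0818 = 0 + j26.98 Ω
Step 3 — Ladder network (open output): work backward from the far end, alternating series and parallel combinations. Z_in = 158 - j5.956e+04 Ω = 5.956e+04∠-89.8° Ω.
Step 4 — Source phasor: V = 110∠-82.0° V = 15.31 - j108.9 V.
Step 5 — Current: I = V / Z = 0.00183 + j0.0002522 A = 0.001847∠7.8° A.
Step 6 — Complex power: S = V·I* = 0.0005389 - j0.2032 VA.
Step 7 — Real power: P = Re(S) = 0.0005389 W.
Step 8 — Reactive power: Q = Im(S) = -0.2032 VAR.
Step 9 — Apparent power: |S| = 0.2032 VA.
Step 10 — Power factor: PF = P/|S| = 0.002653 (leading).

(a) P = 0.0005389 W  (b) Q = -0.2032 VAR  (c) S = 0.2032 VA  (d) PF = 0.002653 (leading)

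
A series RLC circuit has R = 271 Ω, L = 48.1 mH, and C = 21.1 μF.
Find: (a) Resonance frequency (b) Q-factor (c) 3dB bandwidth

Step 1 — Resonance condition Im(Z)=0 gives ω₀ = 1/√(LC).
Step 2 — ω₀ = 1/√(0.0481·2.11e-05) = 992.6 rad/s.
Step 3 — f₀ = ω₀/(2π) = 158 Hz.
Step 4 — Series Q: Q = ω₀L/R = 992.6·0.0481/271 = 0.1762.
Step 5 — 3dB bandwidth: Δω = ω₀/Q = 5634 rad/s; BW = Δω/(2π) = 896.7 Hz.

(a) f₀ = 158 Hz  (b) Q = 0.1762  (c) BW = 896.7 Hz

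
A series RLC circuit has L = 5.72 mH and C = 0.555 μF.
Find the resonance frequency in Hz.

Step 1 — Resonance condition Im(Z)=0 gives ω₀ = 1/√(LC).
Step 2 — ω₀ = 1/√(0.00572·5.55e-07) = 1.775e+04 rad/s.
Step 3 — f₀ = ω₀/(2π) = 2825 Hz.

f₀ = 2825 Hz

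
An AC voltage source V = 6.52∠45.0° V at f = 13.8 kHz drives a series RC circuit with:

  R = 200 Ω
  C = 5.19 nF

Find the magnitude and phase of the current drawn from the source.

Step 1 — Angular frequency: ω = 2π·f = 2π·1.38e+04 = 8.671e+04 rad/s.
Step 2 — Component impedances:
  R: Z = R = 200 Ω
  C: Z = 1/(jωC) = -j/(ω·C) = 0 - j2222 Ω
Step 3 — Series combination: Z_total = R + C = 200 - j2222 Ω = 2231∠-84.9° Ω.
Step 4 — Source phasor: V = 6.52∠45.0° V = 4.61 + j4.61 V.
Step 5 — Ohm's law: I = V / Z_total = (4.61 + j4.61) / (200 - j2222) = -0.001873 + j0.002243 A.
Step 6 — Convert to polar: |I| = 0.002922 A, ∠I = 129.9°.

I = 0.002922∠129.9° A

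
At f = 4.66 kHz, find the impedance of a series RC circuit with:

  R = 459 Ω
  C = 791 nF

Step 1 — Angular frequency: ω = 2π·f = 2π·4660 = 2.928e+04 rad/s.
Step 2 — Component impedances:
  R: Z = R = 459 Ω
  C: Z = 1/(jωC) = -j/(ω·C) = 0 - j43.18 Ω
Step 3 — Series combination: Z_total = R + C = 459 - j43.18 Ω = 461∠-5.4° Ω.

Z = 459 - j43.18 Ω = 461∠-5.4° Ω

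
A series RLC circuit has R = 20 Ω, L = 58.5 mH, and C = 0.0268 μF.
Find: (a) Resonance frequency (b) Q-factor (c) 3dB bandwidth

Step 1 — Resonance condition Im(Z)=0 gives ω₀ = 1/√(LC).
Step 2 — ω₀ = 1/√(0.0585·2.68e-08) = 2.526e+04 rad/s.
Step 3 — f₀ = ω₀/(2π) = 4020 Hz.
Step 4 — Series Q: Q = ω₀L/R = 2.526e+04·0.0585/20 = 73.87.
Step 5 — 3dB bandwidth: Δω = ω₀/Q = 341.9 rad/s; BW = Δω/(2π) = 54.41 Hz.

(a) f₀ = 4020 Hz  (b) Q = 73.87  (c) BW = 54.41 Hz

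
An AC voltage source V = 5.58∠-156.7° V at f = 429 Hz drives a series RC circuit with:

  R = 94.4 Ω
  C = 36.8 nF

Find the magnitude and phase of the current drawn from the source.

Step 1 — Angular frequency: ω = 2π·f = 2π·429 = 2695 rad/s.
Step 2 — Component impedances:
  R: Z = R = 94.4 Ω
  C: Z = 1/(jωC) = -j/(ω·C) = 0 - j1.008e+04 Ω
Step 3 — Series combination: Z_total = R + C = 94.4 - j1.008e+04 Ω = 1.008e+04∠-89.5° Ω.
Step 4 — Source phasor: V = 5.58∠-156.7° V = -5.125 - j2.207 V.
Step 5 — Ohm's law: I = V / Z_total = (-5.125 - j2.207) / (94.4 - j1.008e+04) = 0.0002142 - j0.0005104 A.
Step 6 — Convert to polar: |I| = 0.0005535 A, ∠I = -67.2°.

I = 0.0005535∠-67.2° A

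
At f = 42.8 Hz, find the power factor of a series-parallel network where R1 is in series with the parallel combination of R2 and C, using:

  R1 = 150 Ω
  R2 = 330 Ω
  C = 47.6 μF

Step 1 — Angular frequency: ω = 2π·f = 2π·42.8 = 268.9 rad/s.
Step 2 — Component impedances:
  R1: Z = R = 150 Ω
  R2: Z = R = 330 Ω
  C: Z = 1/(jωC) = -j/(ω·C) = 0 - j78.12 Ω
Step 3 — Parallel branch: R2 || C = 1/(1/R2 + 1/C) = 17.51 - j73.98 Ω.
Step 4 — Series with R1: Z_total = R1 + (R2 || C) = 167.5 - j73.98 Ω = 183.1∠-23.8° Ω.
Step 5 — Power factor: PF = cos(φ) = Re(Z)/|Z| = 167.5/183.1 = 0.9148.
Step 6 — Type: Im(Z) = -73.98 ⇒ leading (phase φ = -23.8°).

PF = 0.9148 (leading, φ = -23.8°)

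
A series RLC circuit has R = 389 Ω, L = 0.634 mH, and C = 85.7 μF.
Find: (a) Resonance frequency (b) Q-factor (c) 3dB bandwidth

Step 1 — Resonance condition Im(Z)=0 gives ω₀ = 1/√(LC).
Step 2 — ω₀ = 1/√(0.000634·8.57e-05) = 4290 rad/s.
Step 3 — f₀ = ω₀/(2π) = 682.8 Hz.
Step 4 — Series Q: Q = ω₀L/R = 4290·0.000634/389 = 0.006992.
Step 5 — 3dB bandwidth: Δω = ω₀/Q = 6.136e+05 rad/s; BW = Δω/(2π) = 9.765e+04 Hz.

(a) f₀ = 682.8 Hz  (b) Q = 0.006992  (c) BW = 9.765e+04 Hz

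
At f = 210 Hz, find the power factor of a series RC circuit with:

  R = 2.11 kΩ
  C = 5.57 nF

Step 1 — Angular frequency: ω = 2π·f = 2π·210 = 1319 rad/s.
Step 2 — Component impedances:
  R: Z = R = 2110 Ω
  C: Z = 1/(jωC) = -j/(ω·C) = 0 - j1.361e+05 Ω
Step 3 — Series combination: Z_total = R + C = 2110 - j1.361e+05 Ω = 1.361e+05∠-89.1° Ω.
Step 4 — Power factor: PF = cos(φ) = Re(Z)/|Z| = 2110/1.3608e+05 = 0.01551.
Step 5 — Type: Im(Z) = -1.361e+05 ⇒ leading (phase φ = -89.1°).

PF = 0.01551 (leading, φ = -89.1°)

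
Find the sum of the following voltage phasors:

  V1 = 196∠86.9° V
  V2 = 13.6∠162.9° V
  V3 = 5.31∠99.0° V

Step 1 — Convert each phasor to rectangular form:
  V1 = 196·(cos(86.9°) + j·sin(86.9°)) = 10.6 + j195.7 V
  V2 = 13.6·(cos(162.9°) + j·sin(162.9°)) = -13 + j3.999 V
  V3 = 5.31·(cos(99.0°) + j·sin(99.0°)) = -0.8307 + j5.245 V
Step 2 — Sum components: V_total = -3.23 + j205 V.
Step 3 — Convert to polar: |V_total| = 205 V, ∠V_total = 90.9°.

V_total = 205∠90.9° V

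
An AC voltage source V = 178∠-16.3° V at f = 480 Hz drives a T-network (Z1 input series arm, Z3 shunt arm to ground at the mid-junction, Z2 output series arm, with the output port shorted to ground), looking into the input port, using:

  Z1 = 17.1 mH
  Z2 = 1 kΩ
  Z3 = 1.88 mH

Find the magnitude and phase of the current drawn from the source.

Step 1 — Angular frequency: ω = 2π·f = 2π·480 = 3016 rad/s.
Step 2 — Component impedances:
  Z1: Z = jωL = j·3016·0.0171 = 0 + j51.57 Ω
  Z2: Z = R = 1000 Ω
  Z3: Z = jωL = j·3016·0.00188 = 0 + j5.67 Ω
Step 3 — With the output port shorted to ground, the output series arm Z2 runs from the junction to ground; the shunt arm Z3 also runs from the junction to ground. They appear in parallel: Z3 || Z2 = 0.03215 + j5.67 Ω.
Step 4 — Series with input arm Z1: Z_in = Z1 + (Z3 || Z2) = 0.03215 + j57.24 Ω = 57.24∠90.0° Ω.
Step 5 — Source phasor: V = 178∠-16.3° V = 170.8 - j49.96 V.
Step 6 — Ohm's law: I = V / Z_total = (170.8 - j49.96) / (0.03215 + j57.24) = -0.8711 - j2.985 A.
Step 7 — Convert to polar: |I| = 3.11 A, ∠I = -106.3°.

I = 3.11∠-106.3° A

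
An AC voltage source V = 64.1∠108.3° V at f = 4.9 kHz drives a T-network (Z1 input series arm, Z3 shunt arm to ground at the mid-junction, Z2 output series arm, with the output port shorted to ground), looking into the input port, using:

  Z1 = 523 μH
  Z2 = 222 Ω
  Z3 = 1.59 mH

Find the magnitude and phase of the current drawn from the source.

Step 1 — Angular frequency: ω = 2π·f = 2π·4900 = 3.079e+04 rad/s.
Step 2 — Component impedances:
  Z1: Z = jωL = j·3.079e+04·0.000523 = 0 + j16.1 Ω
  Z2: Z = R = 222 Ω
  Z3: Z = jωL = j·3.079e+04·0.00159 = 0 + j48.95 Ω
Step 3 — With the output port shorted to ground, the output series arm Z2 runs from the junction to ground; the shunt arm Z3 also runs from the junction to ground. They appear in parallel: Z3 || Z2 = 10.29 + j46.68 Ω.
Step 4 — Series with input arm Z1: Z_in = Z1 + (Z3 || Z2) = 10.29 + j62.78 Ω = 63.62∠80.7° Ω.
Step 5 — Source phasor: V = 64.1∠108.3° V = -20.13 + j60.86 V.
Step 6 — Ohm's law: I = V / Z_total = (-20.13 + j60.86) / (10.29 + j62.78) = 0.8928 + j0.4669 A.
Step 7 — Convert to polar: |I| = 1.008 A, ∠I = 27.6°.

I = 1.008∠27.6° A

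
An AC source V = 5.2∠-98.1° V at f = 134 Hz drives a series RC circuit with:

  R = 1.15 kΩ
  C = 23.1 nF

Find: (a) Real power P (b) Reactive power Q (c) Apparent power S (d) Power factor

Step 1 — Angular frequency: ω = 2π·f = 2π·134 = 841.9 rad/s.
Step 2 — Component impedances:
  R: Z = R = 1150 Ω
  C: Z = 1/(jωC) = -j/(ω·C) = 0 - j5.142e+04 Ω
Step 3 — Series combination: Z_total = R + C = 1150 - j5.142e+04 Ω = 5.143e+04∠-88.7° Ω.
Step 4 — Source phasor: V = 5.2∠-98.1° V = -0.7327 - j5.148 V.
Step 5 — Current: I = V / Z = 9.976e-05 - j1.648e-05 A = 0.0001011∠-9.4° A.
Step 6 — Complex power: S = V·I* = 1.176e-05 - j0.0005256 VA.
Step 7 — Real power: P = Re(S) = 1.176e-05 W.
Step 8 — Reactive power: Q = Im(S) = -0.0005256 VAR.
Step 9 — Apparent power: |S| = 0.0005258 VA.
Step 10 — Power factor: PF = P/|S| = 0.02236 (leading).

(a) P = 1.176e-05 W  (b) Q = -0.0005256 VAR  (c) S = 0.0005258 VA  (d) PF = 0.02236 (leading)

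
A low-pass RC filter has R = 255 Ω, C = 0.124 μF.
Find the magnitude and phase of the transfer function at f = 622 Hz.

Step 1 — Angular frequency: ω = 2π·622 = 3908 rad/s.
Step 2 — Transfer function: H(jω) = 1/(1 + jωRC).
Step 3 — Denominator: 1 + jωRC = 1 + j·3908·255·1.24e-07 = 1 + j0.1236.
Step 4 — H = 0.985 - j0.1217.
Step 5 — Magnitude: |H| = 0.9925 (-0.1 dB); phase: φ = -7.0°.

|H| = 0.9925 (-0.1 dB), φ = -7.0°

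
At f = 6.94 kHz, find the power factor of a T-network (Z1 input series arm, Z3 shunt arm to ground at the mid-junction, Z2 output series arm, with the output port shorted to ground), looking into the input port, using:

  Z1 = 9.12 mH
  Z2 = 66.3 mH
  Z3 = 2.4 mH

Step 1 — Angular frequency: ω = 2π·f = 2π·6940 = 4.361e+04 rad/s.
Step 2 — Component impedances:
  Z1: Z = jωL = j·4.361e+04·0.00912 = 0 + j397.7 Ω
  Z2: Z = jωL = j·4.361e+04·0.0663 = 0 + j2891 Ω
  Z3: Z = jωL = j·4.361e+04·0.0024 = 0 + j104.7 Ω
Step 3 — With the output port shorted to ground, the output series arm Z2 runs from the junction to ground; the shunt arm Z3 also runs from the junction to ground. They appear in parallel: Z3 || Z2 = 0 + j101 Ω.
Step 4 — Series with input arm Z1: Z_in = Z1 + (Z3 || Z2) = 0 + j498.7 Ω = 498.7∠90.0° Ω.
Step 5 — Power factor: PF = cos(φ) = Re(Z)/|Z| = 0/498.7 = 0.
Step 6 — Type: Im(Z) = 498.7 ⇒ lagging (phase φ = 90.0°).

PF = 0 (lagging, φ = 90.0°)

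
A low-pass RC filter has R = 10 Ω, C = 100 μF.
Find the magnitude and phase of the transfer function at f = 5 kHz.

Step 1 — Angular frequency: ω = 2π·5000 = 3.142e+04 rad/s.
Step 2 — Transfer function: H(jω) = 1/(1 + jωRC).
Step 3 — Denominator: 1 + jωRC = 1 + j·3.142e+04·10·0.0001 = 1 + j31.42.
Step 4 — H = 0.001012 - j0.0318.
Step 5 — Magnitude: |H| = 0.03181 (-29.9 dB); phase: φ = -88.2°.

|H| = 0.03181 (-29.9 dB), φ = -88.2°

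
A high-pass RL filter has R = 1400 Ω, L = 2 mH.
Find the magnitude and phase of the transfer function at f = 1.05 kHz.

Step 1 — Angular frequency: ω = 2π·1050 = 6597 rad/s.
Step 2 — Transfer function: H(jω) = jωL/(R + jωL).
Step 3 — Numerator jωL = j·13.19; denominator R + jωL = 1400 + j13.19.
Step 4 — H = 8.882e-05 + j0.009424.
Step 5 — Magnitude: |H| = 0.009424 (-40.5 dB); phase: φ = 89.5°.

|H| = 0.009424 (-40.5 dB), φ = 89.5°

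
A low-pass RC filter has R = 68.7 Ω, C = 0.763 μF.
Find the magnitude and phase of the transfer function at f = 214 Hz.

Step 1 — Angular frequency: ω = 2π·214 = 1345 rad/s.
Step 2 — Transfer function: H(jω) = 1/(1 + jωRC).
Step 3 — Denominator: 1 + jωRC = 1 + j·1345·68.7·7.63e-07 = 1 + j0.07048.
Step 4 — H = 0.9951 - j0.07013.
Step 5 — Magnitude: |H| = 0.9975 (-0.0 dB); phase: φ = -4.0°.

|H| = 0.9975 (-0.0 dB), φ = -4.0°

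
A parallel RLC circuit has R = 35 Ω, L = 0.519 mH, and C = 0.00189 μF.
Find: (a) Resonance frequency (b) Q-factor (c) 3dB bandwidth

Step 1 — Resonance: ω₀ = 1/√(LC) = 1/√(0.000519·1.89e-09) = 1.01e+06 rad/s.
Step 2 — f₀ = ω₀/(2π) = 1.607e+05 Hz.
Step 3 — Parallel Q: Q = R/(ω₀L) = 35/(1.01e+06·0.000519) = 0.06679.
Step 4 — Bandwidth: Δω = ω₀/Q = 1.512e+07 rad/s; BW = Δω/(2π) = 2.406e+06 Hz.

(a) f₀ = 1.607e+05 Hz  (b) Q = 0.06679  (c) BW = 2.406e+06 Hz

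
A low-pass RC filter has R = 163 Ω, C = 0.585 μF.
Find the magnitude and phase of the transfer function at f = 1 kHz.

Step 1 — Angular frequency: ω = 2π·1000 = 6283 rad/s.
Step 2 — Transfer function: H(jω) = 1/(1 + jωRC).
Step 3 — Denominator: 1 + jωRC = 1 + j·6283·163·5.85e-07 = 1 + j0.5991.
Step 4 — H = 0.7359 - j0.4409.
Step 5 — Magnitude: |H| = 0.8578 (-1.3 dB); phase: φ = -30.9°.

|H| = 0.8578 (-1.3 dB), φ = -30.9°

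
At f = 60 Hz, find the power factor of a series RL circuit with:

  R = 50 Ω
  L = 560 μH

Step 1 — Angular frequency: ω = 2π·f = 2π·60 = 377 rad/s.
Step 2 — Component impedances:
  R: Z = R = 50 Ω
  L: Z = jωL = j·377·0.00056 = 0 + j0.2111 Ω
Step 3 — Series combination: Z_total = R + L = 50 + j0.2111 Ω = 50∠0.2° Ω.
Step 4 — Power factor: PF = cos(φ) = Re(Z)/|Z| = 50/50 = 1.
Step 5 — Type: Im(Z) = 0.2111 ⇒ lagging (phase φ = 0.2°).

PF = 1 (lagging, φ = 0.2°)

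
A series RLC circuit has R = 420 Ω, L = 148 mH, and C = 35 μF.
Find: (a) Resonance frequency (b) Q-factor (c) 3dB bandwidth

Step 1 — Resonance condition Im(Z)=0 gives ω₀ = 1/√(LC).
Step 2 — ω₀ = 1/√(0.148·3.5e-05) = 439.4 rad/s.
Step 3 — f₀ = ω₀/(2π) = 69.93 Hz.
Step 4 — Series Q: Q = ω₀L/R = 439.4·0.148/420 = 0.1548.
Step 5 — 3dB bandwidth: Δω = ω₀/Q = 2838 rad/s; BW = Δω/(2π) = 451.7 Hz.

(a) f₀ = 69.93 Hz  (b) Q = 0.1548  (c) BW = 451.7 Hz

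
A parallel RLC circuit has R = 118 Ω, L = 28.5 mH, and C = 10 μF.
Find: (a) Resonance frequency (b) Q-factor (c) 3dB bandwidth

Step 1 — Resonance: ω₀ = 1/√(LC) = 1/√(0.0285·1e-05) = 1873 rad/s.
Step 2 — f₀ = ω₀/(2π) = 298.1 Hz.
Step 3 — Parallel Q: Q = R/(ω₀L) = 118/(1873·0.0285) = 2.21.
Step 4 — Bandwidth: Δω = ω₀/Q = 847.5 rad/s; BW = Δω/(2π) = 134.9 Hz.

(a) f₀ = 298.1 Hz  (b) Q = 2.21  (c) BW = 134.9 Hz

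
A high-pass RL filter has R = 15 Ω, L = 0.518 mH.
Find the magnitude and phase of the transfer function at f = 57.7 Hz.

Step 1 — Angular frequency: ω = 2π·57.7 = 362.5 rad/s.
Step 2 — Transfer function: H(jω) = jωL/(R + jωL).
Step 3 — Numerator jωL = j·0.1878; denominator R + jωL = 15 + j0.1878.
Step 4 — H = 0.0001567 + j0.01252.
Step 5 — Magnitude: |H| = 0.01252 (-38.0 dB); phase: φ = 89.3°.

|H| = 0.01252 (-38.0 dB), φ = 89.3°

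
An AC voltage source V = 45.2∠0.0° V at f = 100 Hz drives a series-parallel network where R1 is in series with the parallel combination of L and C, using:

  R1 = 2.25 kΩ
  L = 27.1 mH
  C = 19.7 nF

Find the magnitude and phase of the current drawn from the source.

Step 1 — Angular frequency: ω = 2π·f = 2π·100 = 628.3 rad/s.
Step 2 — Component impedances:
  R1: Z = R = 2250 Ω
  L: Z = jωL = j·628.3·0.0271 = 0 + j17.03 Ω
  C: Z = 1/(jωC) = -j/(ω·C) = 0 - j8.079e+04 Ω
Step 3 — Parallel branch: L || C = 1/(1/L + 1/C) = 0 + j17.03 Ω.
Step 4 — Series with R1: Z_total = R1 + (L || C) = 2250 + j17.03 Ω = 2250∠0.4° Ω.
Step 5 — Source phasor: V = 45.2∠0.0° V = 45.2 V.
Step 6 — Ohm's law: I = V / Z_total = (45.2) / (2250 + j17.03) = 0.02009 - j0.0001521 A.
Step 7 — Convert to polar: |I| = 0.02009 A, ∠I = -0.4°.

I = 0.02009∠-0.4° A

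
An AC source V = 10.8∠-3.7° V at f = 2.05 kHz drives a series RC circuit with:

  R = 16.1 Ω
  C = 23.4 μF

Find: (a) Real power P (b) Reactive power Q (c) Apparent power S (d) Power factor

Step 1 — Angular frequency: ω = 2π·f = 2π·2050 = 1.288e+04 rad/s.
Step 2 — Component impedances:
  R: Z = R = 16.1 Ω
  C: Z = 1/(jωC) = -j/(ω·C) = 0 - j3.318 Ω
Step 3 — Series combination: Z_total = R + C = 16.1 - j3.318 Ω = 16.44∠-11.6° Ω.
Step 4 — Source phasor: V = 10.8∠-3.7° V = 10.78 - j0.6969 V.
Step 5 — Current: I = V / Z = 0.6507 + j0.0908 A = 0.657∠7.9° A.
Step 6 — Complex power: S = V·I* = 6.95 - j1.432 VA.
Step 7 — Real power: P = Re(S) = 6.95 W.
Step 8 — Reactive power: Q = Im(S) = -1.432 VAR.
Step 9 — Apparent power: |S| = 7.096 VA.
Step 10 — Power factor: PF = P/|S| = 0.9794 (leading).

(a) P = 6.95 W  (b) Q = -1.432 VAR  (c) S = 7.096 VA  (d) PF = 0.9794 (leading)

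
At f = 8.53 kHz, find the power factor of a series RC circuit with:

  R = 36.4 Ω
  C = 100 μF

Step 1 — Angular frequency: ω = 2π·f = 2π·8530 = 5.36e+04 rad/s.
Step 2 — Component impedances:
  R: Z = R = 36.4 Ω
  C: Z = 1/(jωC) = -j/(ω·C) = 0 - j0.1866 Ω
Step 3 — Series combination: Z_total = R + C = 36.4 - j0.1866 Ω = 36.4∠-0.3° Ω.
Step 4 — Power factor: PF = cos(φ) = Re(Z)/|Z| = 36.4/36.4 = 1.
Step 5 — Type: Im(Z) = -0.1866 ⇒ leading (phase φ = -0.3°).

PF = 1 (leading, φ = -0.3°)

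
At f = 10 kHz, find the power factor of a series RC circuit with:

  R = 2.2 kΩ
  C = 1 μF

Step 1 — Angular frequency: ω = 2π·f = 2π·1e+04 = 6.283e+04 rad/s.
Step 2 — Component impedances:
  R: Z = R = 2200 Ω
  C: Z = 1/(jωC) = -j/(ω·C) = 0 - j15.92 Ω
Step 3 — Series combination: Z_total = R + C = 2200 - j15.92 Ω = 2200∠-0.4° Ω.
Step 4 — Power factor: PF = cos(φ) = Re(Z)/|Z| = 2200/2200 = 1.
Step 5 — Type: Im(Z) = -15.92 ⇒ leading (phase φ = -0.4°).

PF = 1 (leading, φ = -0.4°)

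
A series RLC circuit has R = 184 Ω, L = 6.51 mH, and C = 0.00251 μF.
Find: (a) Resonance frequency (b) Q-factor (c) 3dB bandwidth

Step 1 — Resonance condition Im(Z)=0 gives ω₀ = 1/√(LC).
Step 2 — ω₀ = 1/√(0.00651·2.51e-09) = 2.474e+05 rad/s.
Step 3 — f₀ = ω₀/(2π) = 3.937e+04 Hz.
Step 4 — Series Q: Q = ω₀L/R = 2.474e+05·0.00651/184 = 8.753.
Step 5 — 3dB bandwidth: Δω = ω₀/Q = 2.826e+04 rad/s; BW = Δω/(2π) = 4498 Hz.

(a) f₀ = 3.937e+04 Hz  (b) Q = 8.753  (c) BW = 4498 Hz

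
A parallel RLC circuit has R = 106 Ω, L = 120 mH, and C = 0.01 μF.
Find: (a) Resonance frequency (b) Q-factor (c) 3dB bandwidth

Step 1 — Resonance: ω₀ = 1/√(LC) = 1/√(0.12·1e-08) = 2.887e+04 rad/s.
Step 2 — f₀ = ω₀/(2π) = 4594 Hz.
Step 3 — Parallel Q: Q = R/(ω₀L) = 106/(2.887e+04·0.12) = 0.0306.
Step 4 — Bandwidth: Δω = ω₀/Q = 9.434e+05 rad/s; BW = Δω/(2π) = 1.501e+05 Hz.

(a) f₀ = 4594 Hz  (b) Q = 0.0306  (c) BW = 1.501e+05 Hz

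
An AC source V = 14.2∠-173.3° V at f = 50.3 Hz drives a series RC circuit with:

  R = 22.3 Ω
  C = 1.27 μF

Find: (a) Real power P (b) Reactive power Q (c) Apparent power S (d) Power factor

Step 1 — Angular frequency: ω = 2π·f = 2π·50.3 = 316 rad/s.
Step 2 — Component impedances:
  R: Z = R = 22.3 Ω
  C: Z = 1/(jωC) = -j/(ω·C) = 0 - j2491 Ω
Step 3 — Series combination: Z_total = R + C = 22.3 - j2491 Ω = 2492∠-89.5° Ω.
Step 4 — Source phasor: V = 14.2∠-173.3° V = -14.1 - j1.657 V.
Step 5 — Current: I = V / Z = 0.0006143 - j0.005666 A = 0.005699∠-83.8° A.
Step 6 — Complex power: S = V·I* = 0.0007244 - j0.08093 VA.
Step 7 — Real power: P = Re(S) = 0.0007244 W.
Step 8 — Reactive power: Q = Im(S) = -0.08093 VAR.
Step 9 — Apparent power: |S| = 0.08093 VA.
Step 10 — Power factor: PF = P/|S| = 0.00895 (leading).

(a) P = 0.0007244 W  (b) Q = -0.08093 VAR  (c) S = 0.08093 VA  (d) PF = 0.00895 (leading)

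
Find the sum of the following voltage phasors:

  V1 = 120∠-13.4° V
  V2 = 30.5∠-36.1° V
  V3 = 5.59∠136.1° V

Step 1 — Convert each phasor to rectangular form:
  V1 = 120·(cos(-13.4°) + j·sin(-13.4°)) = 116.7 - j27.81 V
  V2 = 30.5·(cos(-36.1°) + j·sin(-36.1°)) = 24.64 - j17.97 V
  V3 = 5.59·(cos(136.1°) + j·sin(136.1°)) = -4.028 + j3.876 V
Step 2 — Sum components: V_total = 137.3 - j41.9 V.
Step 3 — Convert to polar: |V_total| = 143.6 V, ∠V_total = -17.0°.

V_total = 143.6∠-17.0° V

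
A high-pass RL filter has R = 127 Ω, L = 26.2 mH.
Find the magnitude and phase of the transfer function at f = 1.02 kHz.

Step 1 — Angular frequency: ω = 2π·1020 = 6409 rad/s.
Step 2 — Transfer function: H(jω) = jωL/(R + jωL).
Step 3 — Numerator jωL = j·167.9; denominator R + jωL = 127 + j167.9.
Step 4 — H = 0.6361 + j0.4811.
Step 5 — Magnitude: |H| = 0.7976 (-2.0 dB); phase: φ = 37.1°.

|H| = 0.7976 (-2.0 dB), φ = 37.1°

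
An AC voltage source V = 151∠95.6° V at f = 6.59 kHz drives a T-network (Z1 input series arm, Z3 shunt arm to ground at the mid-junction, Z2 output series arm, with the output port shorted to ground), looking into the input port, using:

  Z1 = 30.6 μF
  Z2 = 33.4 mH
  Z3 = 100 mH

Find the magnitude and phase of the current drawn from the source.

Step 1 — Angular frequency: ω = 2π·f = 2π·6590 = 4.141e+04 rad/s.
Step 2 — Component impedances:
  Z1: Z = 1/(jωC) = -j/(ω·C) = 0 - j0.7892 Ω
  Z2: Z = jωL = j·4.141e+04·0.0334 = 0 + j1383 Ω
  Z3: Z = jωL = j·4.141e+04·0.1 = 0 + j4141 Ω
Step 3 — With the output port shorted to ground, the output series arm Z2 runs from the junction to ground; the shunt arm Z3 also runs from the junction to ground. They appear in parallel: Z3 || Z2 = 0 + j1037 Ω.
Step 4 — Series with input arm Z1: Z_in = Z1 + (Z3 || Z2) = 0 + j1036 Ω = 1036∠90.0° Ω.
Step 5 — Source phasor: V = 151∠95.6° V = -14.74 + j150.3 V.
Step 6 — Ohm's law: I = V / Z_total = (-14.74 + j150.3) / (0 + j1036) = 0.1451 + j0.01422 A.
Step 7 — Convert to polar: |I| = 0.1458 A, ∠I = 5.6°.

I = 0.1458∠5.6° A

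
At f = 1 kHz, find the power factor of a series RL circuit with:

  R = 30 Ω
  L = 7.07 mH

Step 1 — Angular frequency: ω = 2π·f = 2π·1000 = 6283 rad/s.
Step 2 — Component impedances:
  R: Z = R = 30 Ω
  L: Z = jωL = j·6283·0.00707 = 0 + j44.42 Ω
Step 3 — Series combination: Z_total = R + L = 30 + j44.42 Ω = 53.6∠56.0° Ω.
Step 4 — Power factor: PF = cos(φ) = Re(Z)/|Z| = 30/53.6 = 0.5597.
Step 5 — Type: Im(Z) = 44.42 ⇒ lagging (phase φ = 56.0°).

PF = 0.5597 (lagging, φ = 56.0°)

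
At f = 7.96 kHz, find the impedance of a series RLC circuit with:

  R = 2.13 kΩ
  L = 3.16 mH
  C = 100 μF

Step 1 — Angular frequency: ω = 2π·f = 2π·7960 = 5.001e+04 rad/s.
Step 2 — Component impedances:
  R: Z = R = 2130 Ω
  L: Z = jωL = j·5.001e+04·0.00316 = 0 + j158 Ω
  C: Z = 1/(jωC) = -j/(ω·C) = 0 - j0.1999 Ω
Step 3 — Series combination: Z_total = R + L + C = 2130 + j157.8 Ω = 2136∠4.2° Ω.

Z = 2130 + j157.8 Ω = 2136∠4.2° Ω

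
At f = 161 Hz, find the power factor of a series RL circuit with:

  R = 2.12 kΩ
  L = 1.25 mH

Step 1 — Angular frequency: ω = 2π·f = 2π·161 = 1012 rad/s.
Step 2 — Component impedances:
  R: Z = R = 2120 Ω
  L: Z = jωL = j·1012·0.00125 = 0 + j1.264 Ω
Step 3 — Series combination: Z_total = R + L = 2120 + j1.264 Ω = 2120∠0.0° Ω.
Step 4 — Power factor: PF = cos(φ) = Re(Z)/|Z| = 2120/2120 = 1.
Step 5 — Type: Im(Z) = 1.264 ⇒ lagging (phase φ = 0.0°).

PF = 1 (lagging, φ = 0.0°)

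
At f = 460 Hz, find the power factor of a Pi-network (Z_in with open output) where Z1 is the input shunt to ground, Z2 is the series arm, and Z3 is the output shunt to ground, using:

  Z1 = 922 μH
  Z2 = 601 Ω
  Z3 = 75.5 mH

Step 1 — Angular frequency: ω = 2π·f = 2π·460 = 2890 rad/s.
Step 2 — Component impedances:
  Z1: Z = jωL = j·2890·0.000922 = 0 + j2.665 Ω
  Z2: Z = R = 601 Ω
  Z3: Z = jωL = j·2890·0.0755 = 0 + j218.2 Ω
Step 3 — With open output, the series arm Z2 and the output shunt Z3 appear in series to ground: Z2 + Z3 = 601 + j218.2 Ω.
Step 4 — Parallel with input shunt Z1: Z_in = Z1 || (Z2 + Z3) = 0.01041 + j2.661 Ω = 2.661∠89.8° Ω.
Step 5 — Power factor: PF = cos(φ) = Re(Z)/|Z| = 0.01041/2.661 = 0.003912.
Step 6 — Type: Im(Z) = 2.661 ⇒ lagging (phase φ = 89.8°).

PF = 0.003912 (lagging, φ = 89.8°)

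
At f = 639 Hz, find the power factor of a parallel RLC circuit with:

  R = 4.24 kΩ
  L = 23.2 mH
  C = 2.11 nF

Step 1 — Angular frequency: ω = 2π·f = 2π·639 = 4015 rad/s.
Step 2 — Component impedances:
  R: Z = R = 4240 Ω
  L: Z = jωL = j·4015·0.0232 = 0 + j93.15 Ω
  C: Z = 1/(jωC) = -j/(ω·C) = 0 - j1.18e+05 Ω
Step 3 — Parallel combination: 1/Z_total = 1/R + 1/L + 1/C; Z_total = 2.049 + j93.18 Ω = 93.2∠88.7° Ω.
Step 4 — Power factor: PF = cos(φ) = Re(Z)/|Z| = 2.049/93.2 = 0.02198.
Step 5 — Type: Im(Z) = 93.18 ⇒ lagging (phase φ = 88.7°).

PF = 0.02198 (lagging, φ = 88.7°)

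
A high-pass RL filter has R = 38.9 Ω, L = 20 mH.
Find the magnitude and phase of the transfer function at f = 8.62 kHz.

Step 1 — Angular frequency: ω = 2π·8620 = 5.416e+04 rad/s.
Step 2 — Transfer function: H(jω) = jωL/(R + jωL).
Step 3 — Numerator jωL = j·1083; denominator R + jωL = 38.9 + j1083.
Step 4 — H = 0.9987 + j0.03587.
Step 5 — Magnitude: |H| = 0.9994 (-0.0 dB); phase: φ = 2.1°.

|H| = 0.9994 (-0.0 dB), φ = 2.1°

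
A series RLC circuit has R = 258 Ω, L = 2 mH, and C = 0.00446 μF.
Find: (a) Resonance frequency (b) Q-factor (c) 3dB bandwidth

Step 1 — Resonance: ω₀ = 1/√(LC) = 1/√(0.002·4.46e-09) = 3.348e+05 rad/s.
Step 2 — f₀ = ω₀/(2π) = 5.329e+04 Hz.
Step 3 — Series Q: Q = ω₀L/R = 3.348e+05·0.002/258 = 2.596.
Step 4 — Bandwidth: Δω = ω₀/Q = 1.29e+05 rad/s; BW = Δω/(2π) = 2.053e+04 Hz.

(a) f₀ = 5.329e+04 Hz  (b) Q = 2.596  (c) BW = 2.053e+04 Hz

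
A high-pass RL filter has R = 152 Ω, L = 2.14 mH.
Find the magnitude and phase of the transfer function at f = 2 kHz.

Step 1 — Angular frequency: ω = 2π·2000 = 1.257e+04 rad/s.
Step 2 — Transfer function: H(jω) = jωL/(R + jωL).
Step 3 — Numerator jωL = j·26.89; denominator R + jωL = 152 + j26.89.
Step 4 — H = 0.03035 + j0.1716.
Step 5 — Magnitude: |H| = 0.1742 (-15.2 dB); phase: φ = 80.0°.

|H| = 0.1742 (-15.2 dB), φ = 80.0°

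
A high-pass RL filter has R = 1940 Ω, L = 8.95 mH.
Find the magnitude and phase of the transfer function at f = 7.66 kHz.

Step 1 — Angular frequency: ω = 2π·7660 = 4.813e+04 rad/s.
Step 2 — Transfer function: H(jω) = jωL/(R + jωL).
Step 3 — Numerator jωL = j·430.8; denominator R + jωL = 1940 + j430.8.
Step 4 — H = 0.04699 + j0.2116.
Step 5 — Magnitude: |H| = 0.2168 (-13.3 dB); phase: φ = 77.5°.

|H| = 0.2168 (-13.3 dB), φ = 77.5°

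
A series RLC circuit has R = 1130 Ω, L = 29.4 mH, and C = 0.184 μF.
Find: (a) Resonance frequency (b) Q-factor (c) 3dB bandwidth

Step 1 — Resonance: ω₀ = 1/√(LC) = 1/√(0.0294·1.84e-07) = 1.36e+04 rad/s.
Step 2 — f₀ = ω₀/(2π) = 2164 Hz.
Step 3 — Series Q: Q = ω₀L/R = 1.36e+04·0.0294/1130 = 0.3537.
Step 4 — Bandwidth: Δω = ω₀/Q = 3.844e+04 rad/s; BW = Δω/(2π) = 6117 Hz.

(a) f₀ = 2164 Hz  (b) Q = 0.3537  (c) BW = 6117 Hz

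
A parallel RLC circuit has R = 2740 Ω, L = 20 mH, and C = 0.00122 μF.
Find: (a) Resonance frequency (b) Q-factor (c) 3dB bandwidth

Step 1 — Resonance: ω₀ = 1/√(LC) = 1/√(0.02·1.22e-09) = 2.024e+05 rad/s.
Step 2 — f₀ = ω₀/(2π) = 3.222e+04 Hz.
Step 3 — Parallel Q: Q = R/(ω₀L) = 2740/(2.024e+05·0.02) = 0.6767.
Step 4 — Bandwidth: Δω = ω₀/Q = 2.992e+05 rad/s; BW = Δω/(2π) = 4.761e+04 Hz.

(a) f₀ = 3.222e+04 Hz  (b) Q = 0.6767  (c) BW = 4.761e+04 Hz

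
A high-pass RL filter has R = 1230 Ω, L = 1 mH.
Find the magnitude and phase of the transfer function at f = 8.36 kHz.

Step 1 — Angular frequency: ω = 2π·8360 = 5.253e+04 rad/s.
Step 2 — Transfer function: H(jω) = jωL/(R + jωL).
Step 3 — Numerator jωL = j·52.53; denominator R + jωL = 1230 + j52.53.
Step 4 — H = 0.00182 + j0.04263.
Step 5 — Magnitude: |H| = 0.04267 (-27.4 dB); phase: φ = 87.6°.

|H| = 0.04267 (-27.4 dB), φ = 87.6°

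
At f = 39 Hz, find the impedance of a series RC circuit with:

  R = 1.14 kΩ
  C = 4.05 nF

Step 1 — Angular frequency: ω = 2π·f = 2π·39 = 245 rad/s.
Step 2 — Component impedances:
  R: Z = R = 1140 Ω
  C: Z = 1/(jωC) = -j/(ω·C) = 0 - j1.008e+06 Ω
Step 3 — Series combination: Z_total = R + C = 1140 - j1.008e+06 Ω = 1.008e+06∠-89.9° Ω.

Z = 1140 - j1.008e+06 Ω = 1.008e+06∠-89.9° Ω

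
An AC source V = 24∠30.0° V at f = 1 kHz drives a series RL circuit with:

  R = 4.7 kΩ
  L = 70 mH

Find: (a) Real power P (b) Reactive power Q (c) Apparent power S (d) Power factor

Step 1 — Angular frequency: ω = 2π·f = 2π·1000 = 6283 rad/s.
Step 2 — Component impedances:
  R: Z = R = 4700 Ω
  L: Z = jωL = j·6283·0.07 = 0 + j439.8 Ω
Step 3 — Series combination: Z_total = R + L = 4700 + j439.8 Ω = 4721∠5.3° Ω.
Step 4 — Source phasor: V = 24∠30.0° V = 20.78 + j12 V.
Step 5 — Current: I = V / Z = 0.004621 + j0.002121 A = 0.005084∠24.7° A.
Step 6 — Complex power: S = V·I* = 0.1215 + j0.01137 VA.
Step 7 — Real power: P = Re(S) = 0.1215 W.
Step 8 — Reactive power: Q = Im(S) = 0.01137 VAR.
Step 9 — Apparent power: |S| = 0.122 VA.
Step 10 — Power factor: PF = P/|S| = 0.9957 (lagging).

(a) P = 0.1215 W  (b) Q = 0.01137 VAR  (c) S = 0.122 VA  (d) PF = 0.9957 (lagging)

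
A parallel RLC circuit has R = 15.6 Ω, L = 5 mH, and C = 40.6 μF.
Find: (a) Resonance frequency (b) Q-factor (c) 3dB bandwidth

Step 1 — Resonance: ω₀ = 1/√(LC) = 1/√(0.005·4.06e-05) = 2219 rad/s.
Step 2 — f₀ = ω₀/(2π) = 353.2 Hz.
Step 3 — Parallel Q: Q = R/(ω₀L) = 15.6/(2219·0.005) = 1.406.
Step 4 — Bandwidth: Δω = ω₀/Q = 1579 rad/s; BW = Δω/(2π) = 251.3 Hz.

(a) f₀ = 353.2 Hz  (b) Q = 1.406  (c) BW = 251.3 Hz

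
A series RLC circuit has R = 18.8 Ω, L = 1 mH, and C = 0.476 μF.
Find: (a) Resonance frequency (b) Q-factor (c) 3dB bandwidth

Step 1 — Resonance: ω₀ = 1/√(LC) = 1/√(0.001·4.76e-07) = 4.583e+04 rad/s.
Step 2 — f₀ = ω₀/(2π) = 7295 Hz.
Step 3 — Series Q: Q = ω₀L/R = 4.583e+04·0.001/18.8 = 2.438.
Step 4 — Bandwidth: Δω = ω₀/Q = 1.88e+04 rad/s; BW = Δω/(2π) = 2992 Hz.

(a) f₀ = 7295 Hz  (b) Q = 2.438  (c) BW = 2992 Hz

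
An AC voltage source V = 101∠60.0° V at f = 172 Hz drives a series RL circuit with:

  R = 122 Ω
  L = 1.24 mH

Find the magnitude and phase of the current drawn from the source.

Step 1 — Angular frequency: ω = 2π·f = 2π·172 = 1081 rad/s.
Step 2 — Component impedances:
  R: Z = R = 122 Ω
  L: Z = jωL = j·1081·0.00124 = 0 + j1.34 Ω
Step 3 — Series combination: Z_total = R + L = 122 + j1.34 Ω = 122∠0.6° Ω.
Step 4 — Source phasor: V = 101∠60.0° V = 50.5 + j87.47 V.
Step 5 — Ohm's law: I = V / Z_total = (50.5 + j87.47) / (122 + j1.34) = 0.4218 + j0.7123 A.
Step 6 — Convert to polar: |I| = 0.8278 A, ∠I = 59.4°.

I = 0.8278∠59.4° A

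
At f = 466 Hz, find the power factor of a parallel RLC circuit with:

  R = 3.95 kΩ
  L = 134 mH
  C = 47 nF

Step 1 — Angular frequency: ω = 2π·f = 2π·466 = 2928 rad/s.
Step 2 — Component impedances:
  R: Z = R = 3950 Ω
  L: Z = jωL = j·2928·0.134 = 0 + j392.3 Ω
  C: Z = 1/(jωC) = -j/(ω·C) = 0 - j7267 Ω
Step 3 — Parallel combination: 1/Z_total = 1/R + 1/L + 1/C; Z_total = 43.07 + j410.2 Ω = 412.5∠84.0° Ω.
Step 4 — Power factor: PF = cos(φ) = Re(Z)/|Z| = 43.07/412.5 = 0.1044.
Step 5 — Type: Im(Z) = 410.2 ⇒ lagging (phase φ = 84.0°).

PF = 0.1044 (lagging, φ = 84.0°)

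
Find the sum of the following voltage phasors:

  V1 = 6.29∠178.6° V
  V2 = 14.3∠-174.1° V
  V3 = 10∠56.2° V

Step 1 — Convert each phasor to rectangular form:
  V1 = 6.29·(cos(178.6°) + j·sin(178.6°)) = -6.288 + j0.1537 V
  V2 = 14.3·(cos(-174.1°) + j·sin(-174.1°)) = -14.22 - j1.47 V
  V3 = 10·(cos(56.2°) + j·sin(56.2°)) = 5.563 + j8.31 V
Step 2 — Sum components: V_total = -14.95 + j6.994 V.
Step 3 — Convert to polar: |V_total| = 16.5 V, ∠V_total = 154.9°.

V_total = 16.5∠154.9° V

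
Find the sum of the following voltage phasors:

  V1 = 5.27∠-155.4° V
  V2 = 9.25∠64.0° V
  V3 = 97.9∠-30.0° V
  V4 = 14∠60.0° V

Step 1 — Convert each phasor to rectangular form:
  V1 = 5.27·(cos(-155.4°) + j·sin(-155.4°)) = -4.792 - j2.194 V
  V2 = 9.25·(cos(64.0°) + j·sin(64.0°)) = 4.055 + j8.314 V
  V3 = 97.9·(cos(-30.0°) + j·sin(-30.0°)) = 84.78 - j48.95 V
  V4 = 14·(cos(60.0°) + j·sin(60.0°)) = 7 + j12.12 V
Step 2 — Sum components: V_total = 91.05 - j30.71 V.
Step 3 — Convert to polar: |V_total| = 96.09 V, ∠V_total = -18.6°.

V_total = 96.09∠-18.6° V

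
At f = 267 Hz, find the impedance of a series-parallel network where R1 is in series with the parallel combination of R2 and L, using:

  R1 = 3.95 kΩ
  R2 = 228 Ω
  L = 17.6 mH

Step 1 — Angular frequency: ω = 2π·f = 2π·267 = 1678 rad/s.
Step 2 — Component impedances:
  R1: Z = R = 3950 Ω
  R2: Z = R = 228 Ω
  L: Z = jωL = j·1678·0.0176 = 0 + j29.53 Ω
Step 3 — Parallel branch: R2 || L = 1/(1/R2 + 1/L) = 3.761 + j29.04 Ω.
Step 4 — Series with R1: Z_total = R1 + (R2 || L) = 3954 + j29.04 Ω = 3954∠0.4° Ω.

Z = 3954 + j29.04 Ω = 3954∠0.4° Ω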